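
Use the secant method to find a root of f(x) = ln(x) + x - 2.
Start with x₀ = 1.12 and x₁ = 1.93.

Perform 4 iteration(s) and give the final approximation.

f(x) = ln(x) + x - 2
x₀ = 1.12, x₁ = 1.93

Secant formula: x_{n+1} = x_n - f(x_n)(x_n - x_{n-1})/(f(x_n) - f(x_{n-1}))

Iteration 1:
  f(1.120000) = -0.766671
  f(1.930000) = 0.587520
  x_2 = 1.930000 - 0.587520×(1.930000 - 1.120000)/(0.587520 - (-0.766671))
       = 1.578579
Iteration 2:
  f(1.930000) = 0.587520
  f(1.578579) = 0.035104
  x_3 = 1.578579 - 0.035104×(1.578579 - 1.930000)/(0.035104 - 0.587520)
       = 1.556247
Iteration 3:
  f(1.578579) = 0.035104
  f(1.556247) = -0.001475
  x_4 = 1.556247 - (-0.001475)×(1.556247 - 1.578579)/(-0.001475 - 0.035104)
       = 1.557148
Iteration 4:
  f(1.556247) = -0.001475
  f(1.557148) = 0.000004
  x_5 = 1.557148 - 0.000004×(1.557148 - 1.556247)/(0.000004 - (-0.001475))
       = 1.557146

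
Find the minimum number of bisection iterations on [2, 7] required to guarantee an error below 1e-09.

We need (b-a)/2^n ≤ 1e-09
(7 - 2)/2^n ≤ 1e-09
5/2^n ≤ 1e-09
2^n ≥ 5000000000
n ≥ log₂(5000000000) = 32.22
n ≥ 33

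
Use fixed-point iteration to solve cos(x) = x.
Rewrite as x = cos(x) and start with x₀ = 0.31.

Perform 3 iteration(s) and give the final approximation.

Equation: cos(x) = x
Fixed-point form: x = cos(x)
x₀ = 0.31

x_1 = g(0.310000) = 0.952334
x_2 = g(0.952334) = 0.579783
x_3 = g(0.579783) = 0.836581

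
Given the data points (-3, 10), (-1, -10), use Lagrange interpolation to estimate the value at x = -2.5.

Lagrange interpolation formula:
P(x) = Σ yᵢ × Lᵢ(x)
where Lᵢ(x) = Π_{j≠i} (x - xⱼ)/(xᵢ - xⱼ)

L_0(-2.5) = (-2.5 - (-1))/(-3 - (-1)) = 0.750000
L_1(-2.5) = (-2.5 - (-3))/(-1 - (-3)) = 0.250000

P(-2.5) = 10×L_0(-2.5) + (-10)×L_1(-2.5)
P(-2.5) = 5.000000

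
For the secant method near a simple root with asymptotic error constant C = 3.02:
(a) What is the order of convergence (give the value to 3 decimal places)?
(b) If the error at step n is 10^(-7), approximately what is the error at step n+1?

(a) Secant method has superlinear convergence with order φ = (1+√5)/2 ≈ 1.618.
    This means |e_{n+1}| ≈ C|e_n|^1.618.

(b) With |e_n| = 10^(-7) and C = 3.02:
    |e_{n+1}| ≈ 3.02 × (10^(-7))^1.618 = 3.02 × 10^(-11.33)

(a) ≈ 1.618 (golden ratio); (b) |e_{n+1}| ≈ 1.425e-11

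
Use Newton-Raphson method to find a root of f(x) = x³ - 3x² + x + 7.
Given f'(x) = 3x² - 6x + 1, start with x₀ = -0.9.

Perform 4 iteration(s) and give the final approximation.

f(x) = x³ - 3x² + x + 7
f'(x) = 3x² - 6x + 1
x₀ = -0.9

Newton-Raphson formula: x_{n+1} = x_n - f(x_n)/f'(x_n)

Iteration 1:
  f(-0.900000) = 2.941000
  f'(-0.900000) = 8.830000
  x_1 = -0.900000 - 2.941000/8.830000 = -1.233069
Iteration 2:
  f(-1.233069) = -0.669279
  f'(-1.233069) = 12.959793
  x_2 = -1.233069 - (-0.669279)/12.959793 = -1.181426
Iteration 3:
  f(-1.181426) = -0.017729
  f'(-1.181426) = 12.275863
  x_3 = -1.181426 - (-0.017729)/12.275863 = -1.179982
Iteration 4:
  f(-1.179982) = -0.000014
  f'(-1.179982) = 12.256967
  x_4 = -1.179982 - (-0.000014)/12.256967 = -1.179981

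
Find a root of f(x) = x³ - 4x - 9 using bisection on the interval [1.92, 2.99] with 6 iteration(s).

f(x) = x³ - 4x - 9
Initial interval: [1.92, 2.99]

Iteration 1:
  c_1 = (1.920000 + 2.990000)/2 = 2.455000
  f(c_1) = f(2.455000) = -4.023654
  f(a) × f(c) ≥ 0, new interval: [2.455000, 2.990000]
Iteration 2:
  c_2 = (2.455000 + 2.990000)/2 = 2.722500
  f(c_2) = f(2.722500) = 0.289187
  f(a) × f(c) < 0, new interval: [2.455000, 2.722500]
Iteration 3:
  c_3 = (2.455000 + 2.722500)/2 = 2.588750
  f(c_3) = f(2.588750) = -2.006164
  f(a) × f(c) ≥ 0, new interval: [2.588750, 2.722500]
Iteration 4:
  c_4 = (2.588750 + 2.722500)/2 = 2.655625
  f(c_4) = f(2.655625) = -0.894119
  f(a) × f(c) ≥ 0, new interval: [2.655625, 2.722500]
Iteration 5:
  c_5 = (2.655625 + 2.722500)/2 = 2.689063
  f(c_5) = f(2.689063) = -0.311485
  f(a) × f(c) ≥ 0, new interval: [2.689063, 2.722500]
Iteration 6:
  c_6 = (2.689063 + 2.722500)/2 = 2.705781
  f(c_6) = f(2.705781) = -0.013418
  f(a) × f(c) ≥ 0, new interval: [2.705781, 2.722500]

After 6 iteration(s), the approximation is c_6 = 2.705781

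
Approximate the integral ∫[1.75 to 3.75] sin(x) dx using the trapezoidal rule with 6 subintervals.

f(x) = sin(x)
a = 1.75, b = 3.75, n = 6
h = (b - a)/n = 0.333333

Trapezoidal rule: (h/2)[f(x₀) + 2f(x₁) + 2f(x₂) + ... + f(xₙ)]

x_0 = 1.7500, f(x_0) = 0.983986, coefficient = 1
x_1 = 2.0833, f(x_1) = 0.871503, coefficient = 2
x_2 = 2.4167, f(x_2) = 0.663080, coefficient = 2
x_3 = 2.7500, f(x_3) = 0.381661, coefficient = 2
x_4 = 3.0833, f(x_4) = 0.058226, coefficient = 2
x_5 = 3.4167, f(x_5) = -0.271618, coefficient = 2
x_6 = 3.7500, f(x_6) = -0.571561, coefficient = 1

I ≈ (0.333333/2) × 3.818129 = 0.636355
Exact value: 0.642313
Error: 0.005958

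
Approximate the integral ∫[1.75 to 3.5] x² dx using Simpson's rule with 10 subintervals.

f(x) = x²
a = 1.75, b = 3.5, n = 10
h = (b - a)/n = 0.175000

Simpson's rule: (h/3)[f(x₀) + 4f(x₁) + 2f(x₂) + ... + f(xₙ)]

x_0 = 1.7500, f(x_0) = 3.062500, coefficient = 1
x_1 = 1.9250, f(x_1) = 3.705625, coefficient = 4
x_2 = 2.1000, f(x_2) = 4.410000, coefficient = 2
x_3 = 2.2750, f(x_3) = 5.175625, coefficient = 4
x_4 = 2.4500, f(x_4) = 6.002500, coefficient = 2
x_5 = 2.6250, f(x_5) = 6.890625, coefficient = 4
x_6 = 2.8000, f(x_6) = 7.840000, coefficient = 2
x_7 = 2.9750, f(x_7) = 8.850625, coefficient = 4
x_8 = 3.1500, f(x_8) = 9.922500, coefficient = 2
x_9 = 3.3250, f(x_9) = 11.055625, coefficient = 4
x_10 = 3.5000, f(x_10) = 12.250000, coefficient = 1

I ≈ (0.175000/3) × 214.375000 = 12.505208
Exact value: 12.505208
Error: 0.000000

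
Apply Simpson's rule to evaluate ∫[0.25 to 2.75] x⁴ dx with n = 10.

f(x) = x⁴
a = 0.25, b = 2.75, n = 10
h = (b - a)/n = 0.250000

Simpson's rule: (h/3)[f(x₀) + 4f(x₁) + 2f(x₂) + ... + f(xₙ)]

x_0 = 0.2500, f(x_0) = 0.003906, coefficient = 1
x_1 = 0.5000, f(x_1) = 0.062500, coefficient = 4
x_2 = 0.7500, f(x_2) = 0.316406, coefficient = 2
x_3 = 1.0000, f(x_3) = 1.000000, coefficient = 4
x_4 = 1.2500, f(x_4) = 2.441406, coefficient = 2
x_5 = 1.5000, f(x_5) = 5.062500, coefficient = 4
x_6 = 1.7500, f(x_6) = 9.378906, coefficient = 2
x_7 = 2.0000, f(x_7) = 16.000000, coefficient = 4
x_8 = 2.2500, f(x_8) = 25.628906, coefficient = 2
x_9 = 2.5000, f(x_9) = 39.062500, coefficient = 4
x_10 = 2.7500, f(x_10) = 57.191406, coefficient = 1

I ≈ (0.250000/3) × 377.476562 = 31.456380
Exact value: 31.455078
Error: 0.001302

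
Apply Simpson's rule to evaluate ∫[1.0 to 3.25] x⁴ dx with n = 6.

f(x) = x⁴
a = 1.0, b = 3.25, n = 6
h = (b - a)/n = 0.375000

Simpson's rule: (h/3)[f(x₀) + 4f(x₁) + 2f(x₂) + ... + f(xₙ)]

x_0 = 1.0000, f(x_0) = 1.000000, coefficient = 1
x_1 = 1.3750, f(x_1) = 3.574463, coefficient = 4
x_2 = 1.7500, f(x_2) = 9.378906, coefficient = 2
x_3 = 2.1250, f(x_3) = 20.390869, coefficient = 4
x_4 = 2.5000, f(x_4) = 39.062500, coefficient = 2
x_5 = 2.8750, f(x_5) = 68.320557, coefficient = 4
x_6 = 3.2500, f(x_6) = 111.566406, coefficient = 1

I ≈ (0.375000/3) × 578.592773 = 72.324097
Exact value: 72.318164
Error: 0.005933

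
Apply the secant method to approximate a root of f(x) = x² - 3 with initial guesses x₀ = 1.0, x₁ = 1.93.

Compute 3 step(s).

f(x) = x² - 3
x₀ = 1.0, x₁ = 1.93

Secant formula: x_{n+1} = x_n - f(x_n)(x_n - x_{n-1})/(f(x_n) - f(x_{n-1}))

Iteration 1:
  f(1.000000) = -2.000000
  f(1.930000) = 0.724900
  x_2 = 1.930000 - 0.724900×(1.930000 - 1.000000)/(0.724900 - (-2.000000))
       = 1.682594
Iteration 2:
  f(1.930000) = 0.724900
  f(1.682594) = -0.168878
  x_3 = 1.682594 - (-0.168878)×(1.682594 - 1.930000)/(-0.168878 - 0.724900)
       = 1.729341
Iteration 3:
  f(1.682594) = -0.168878
  f(1.729341) = -0.009380
  x_4 = 1.729341 - (-0.009380)×(1.729341 - 1.682594)/(-0.009380 - (-0.168878))
       = 1.732090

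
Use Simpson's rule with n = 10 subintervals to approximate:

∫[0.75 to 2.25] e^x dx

f(x) = e^x
a = 0.75, b = 2.25, n = 10
h = (b - a)/n = 0.150000

Simpson's rule: (h/3)[f(x₀) + 4f(x₁) + 2f(x₂) + ... + f(xₙ)]

x_0 = 0.7500, f(x_0) = 2.117000, coefficient = 1
x_1 = 0.9000, f(x_1) = 2.459603, coefficient = 4
x_2 = 1.0500, f(x_2) = 2.857651, coefficient = 2
x_3 = 1.2000, f(x_3) = 3.320117, coefficient = 4
x_4 = 1.3500, f(x_4) = 3.857426, coefficient = 2
x_5 = 1.5000, f(x_5) = 4.481689, coefficient = 4
x_6 = 1.6500, f(x_6) = 5.206980, coefficient = 2
x_7 = 1.8000, f(x_7) = 6.049647, coefficient = 4
x_8 = 1.9500, f(x_8) = 7.028688, coefficient = 2
x_9 = 2.1000, f(x_9) = 8.166170, coefficient = 4
x_10 = 2.2500, f(x_10) = 9.487736, coefficient = 1

I ≈ (0.150000/3) × 147.415130 = 7.370756
Exact value: 7.370736
Error: 0.000021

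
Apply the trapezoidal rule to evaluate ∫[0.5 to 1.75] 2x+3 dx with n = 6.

f(x) = 2x+3
a = 0.5, b = 1.75, n = 6
h = (b - a)/n = 0.208333

Trapezoidal rule: (h/2)[f(x₀) + 2f(x₁) + 2f(x₂) + ... + f(xₙ)]

x_0 = 0.5000, f(x_0) = 4.000000, coefficient = 1
x_1 = 0.7083, f(x_1) = 4.416667, coefficient = 2
x_2 = 0.9167, f(x_2) = 4.833333, coefficient = 2
x_3 = 1.1250, f(x_3) = 5.250000, coefficient = 2
x_4 = 1.3333, f(x_4) = 5.666667, coefficient = 2
x_5 = 1.5417, f(x_5) = 6.083333, coefficient = 2
x_6 = 1.7500, f(x_6) = 6.500000, coefficient = 1

I ≈ (0.208333/2) × 63.000000 = 6.562500
Exact value: 6.562500
Error: 0.000000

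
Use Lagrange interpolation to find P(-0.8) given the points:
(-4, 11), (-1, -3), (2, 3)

Lagrange interpolation formula:
P(x) = Σ yᵢ × Lᵢ(x)
where Lᵢ(x) = Π_{j≠i} (x - xⱼ)/(xᵢ - xⱼ)

L_0(-0.8) = (-0.8 - (-1))/(-4 - (-1)) × (-0.8 - 2)/(-4 - 2) = -0.031111
L_1(-0.8) = (-0.8 - (-4))/(-1 - (-4)) × (-0.8 - 2)/(-1 - 2) = 0.995556
L_2(-0.8) = (-0.8 - (-4))/(2 - (-4)) × (-0.8 - (-1))/(2 - (-1)) = 0.035556

P(-0.8) = 11×L_0(-0.8) + (-3)×L_1(-0.8) + 3×L_2(-0.8)
P(-0.8) = -3.222222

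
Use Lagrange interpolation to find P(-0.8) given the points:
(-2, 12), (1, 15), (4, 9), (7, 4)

Lagrange interpolation formula:
P(x) = Σ yᵢ × Lᵢ(x)
where Lᵢ(x) = Π_{j≠i} (x - xⱼ)/(xᵢ - xⱼ)

L_0(-0.8) = (-0.8 - 1)/(-2 - 1) × (-0.8 - 4)/(-2 - 4) × (-0.8 - 7)/(-2 - 7) = 0.416000
L_1(-0.8) = (-0.8 - (-2))/(1 - (-2)) × (-0.8 - 4)/(1 - 4) × (-0.8 - 7)/(1 - 7) = 0.832000
L_2(-0.8) = (-0.8 - (-2))/(4 - (-2)) × (-0.8 - 1)/(4 - 1) × (-0.8 - 7)/(4 - 7) = -0.312000
L_3(-0.8) = (-0.8 - (-2))/(7 - (-2)) × (-0.8 - 1)/(7 - 1) × (-0.8 - 4)/(7 - 4) = 0.064000

P(-0.8) = 12×L_0(-0.8) + 15×L_1(-0.8) + 9×L_2(-0.8) + 4×L_3(-0.8)
P(-0.8) = 14.920000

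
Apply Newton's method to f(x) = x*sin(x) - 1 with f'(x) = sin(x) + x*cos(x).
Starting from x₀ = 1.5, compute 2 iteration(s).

f(x) = x*sin(x) - 1
f'(x) = sin(x) + x*cos(x)
x₀ = 1.5

Newton-Raphson formula: x_{n+1} = x_n - f(x_n)/f'(x_n)

Iteration 1:
  f(1.500000) = 0.496242
  f'(1.500000) = 1.103601
  x_1 = 1.500000 - 0.496242/1.103601 = 1.050342
Iteration 2:
  f(1.050342) = -0.088730
  f'(1.050342) = 1.389902
  x_2 = 1.050342 - (-0.088730)/1.389902 = 1.114181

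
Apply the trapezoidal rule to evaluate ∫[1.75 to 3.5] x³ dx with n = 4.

f(x) = x³
a = 1.75, b = 3.5, n = 4
h = (b - a)/n = 0.437500

Trapezoidal rule: (h/2)[f(x₀) + 2f(x₁) + 2f(x₂) + ... + f(xₙ)]

x_0 = 1.7500, f(x_0) = 5.359375, coefficient = 1
x_1 = 2.1875, f(x_1) = 10.467529, coefficient = 2
x_2 = 2.6250, f(x_2) = 18.087891, coefficient = 2
x_3 = 3.0625, f(x_3) = 28.722900, coefficient = 2
x_4 = 3.5000, f(x_4) = 42.875000, coefficient = 1

I ≈ (0.437500/2) × 162.791016 = 35.610535
Exact value: 35.170898
Error: 0.439636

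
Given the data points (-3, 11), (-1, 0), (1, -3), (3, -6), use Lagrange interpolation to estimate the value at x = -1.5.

Lagrange interpolation formula:
P(x) = Σ yᵢ × Lᵢ(x)
where Lᵢ(x) = Π_{j≠i} (x - xⱼ)/(xᵢ - xⱼ)

L_0(-1.5) = (-1.5 - (-1))/(-3 - (-1)) × (-1.5 - 1)/(-3 - 1) × (-1.5 - 3)/(-3 - 3) = 0.117188
L_1(-1.5) = (-1.5 - (-3))/(-1 - (-3)) × (-1.5 - 1)/(-1 - 1) × (-1.5 - 3)/(-1 - 3) = 1.054688
L_2(-1.5) = (-1.5 - (-3))/(1 - (-3)) × (-1.5 - (-1))/(1 - (-1)) × (-1.5 - 3)/(1 - 3) = -0.210938
L_3(-1.5) = (-1.5 - (-3))/(3 - (-3)) × (-1.5 - (-1))/(3 - (-1)) × (-1.5 - 1)/(3 - 1) = 0.039062

P(-1.5) = 11×L_0(-1.5) + 0×L_1(-1.5) + (-3)×L_2(-1.5) + (-6)×L_3(-1.5)
P(-1.5) = 1.687500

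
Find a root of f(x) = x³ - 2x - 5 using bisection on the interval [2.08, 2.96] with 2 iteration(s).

f(x) = x³ - 2x - 5
Initial interval: [2.08, 2.96]

Iteration 1:
  c_1 = (2.080000 + 2.960000)/2 = 2.520000
  f(c_1) = f(2.520000) = 5.963008
  f(a) × f(c) < 0, new interval: [2.080000, 2.520000]
Iteration 2:
  c_2 = (2.080000 + 2.520000)/2 = 2.300000
  f(c_2) = f(2.300000) = 2.567000
  f(a) × f(c) < 0, new interval: [2.080000, 2.300000]

After 2 iteration(s), the approximation is c_2 = 2.300000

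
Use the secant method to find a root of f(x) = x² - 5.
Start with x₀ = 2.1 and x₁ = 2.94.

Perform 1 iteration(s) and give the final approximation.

f(x) = x² - 5
x₀ = 2.1, x₁ = 2.94

Secant formula: x_{n+1} = x_n - f(x_n)(x_n - x_{n-1})/(f(x_n) - f(x_{n-1}))

Iteration 1:
  f(2.100000) = -0.590000
  f(2.940000) = 3.643600
  x_2 = 2.940000 - 3.643600×(2.940000 - 2.100000)/(3.643600 - (-0.590000))
       = 2.217063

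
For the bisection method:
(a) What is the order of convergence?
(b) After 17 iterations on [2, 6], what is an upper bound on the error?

(a) Bisection has linear (order 1) convergence; the error is halved each step.

(b) Error bound = (b-a)/2^n = (6 - 2)/2^{17}
    = 4/2^{17}

(a) 1 (linear); (b) error ≤ 3.05e-05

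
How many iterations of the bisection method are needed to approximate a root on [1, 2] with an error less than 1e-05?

We need (b-a)/2^n ≤ 1e-05
(2 - 1)/2^n ≤ 1e-05
1/2^n ≤ 1e-05
2^n ≥ 100000
n ≥ log₂(100000) = 16.61
n ≥ 17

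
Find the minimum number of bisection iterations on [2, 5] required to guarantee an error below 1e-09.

We need (b-a)/2^n ≤ 1e-09
(5 - 2)/2^n ≤ 1e-09
3/2^n ≤ 1e-09
2^n ≥ 3000000000
n ≥ log₂(3000000000) = 31.48
n ≥ 32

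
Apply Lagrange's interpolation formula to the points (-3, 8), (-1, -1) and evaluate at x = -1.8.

Lagrange interpolation formula:
P(x) = Σ yᵢ × Lᵢ(x)
where Lᵢ(x) = Π_{j≠i} (x - xⱼ)/(xᵢ - xⱼ)

L_0(-1.8) = (-1.8 - (-1))/(-3 - (-1)) = 0.400000
L_1(-1.8) = (-1.8 - (-3))/(-1 - (-3)) = 0.600000

P(-1.8) = 8×L_0(-1.8) + (-1)×L_1(-1.8)
P(-1.8) = 2.600000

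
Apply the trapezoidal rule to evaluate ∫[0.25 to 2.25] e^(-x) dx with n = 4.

f(x) = e^(-x)
a = 0.25, b = 2.25, n = 4
h = (b - a)/n = 0.500000

Trapezoidal rule: (h/2)[f(x₀) + 2f(x₁) + 2f(x₂) + ... + f(xₙ)]

x_0 = 0.2500, f(x_0) = 0.778801, coefficient = 1
x_1 = 0.7500, f(x_1) = 0.472367, coefficient = 2
x_2 = 1.2500, f(x_2) = 0.286505, coefficient = 2
x_3 = 1.7500, f(x_3) = 0.173774, coefficient = 2
x_4 = 2.2500, f(x_4) = 0.105399, coefficient = 1

I ≈ (0.500000/2) × 2.749491 = 0.687373
Exact value: 0.673402
Error: 0.013971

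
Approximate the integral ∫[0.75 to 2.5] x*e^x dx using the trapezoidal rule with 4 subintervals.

f(x) = x*e^x
a = 0.75, b = 2.5, n = 4
h = (b - a)/n = 0.437500

Trapezoidal rule: (h/2)[f(x₀) + 2f(x₁) + 2f(x₂) + ... + f(xₙ)]

x_0 = 0.7500, f(x_0) = 1.587750, coefficient = 1
x_1 = 1.1875, f(x_1) = 3.893663, coefficient = 2
x_2 = 1.6250, f(x_2) = 8.252431, coefficient = 2
x_3 = 2.0625, f(x_3) = 16.222819, coefficient = 2
x_4 = 2.5000, f(x_4) = 30.456235, coefficient = 1

I ≈ (0.437500/2) × 88.781810 = 19.421021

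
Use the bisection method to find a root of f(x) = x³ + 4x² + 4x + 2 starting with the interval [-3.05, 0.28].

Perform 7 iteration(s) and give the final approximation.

f(x) = x³ + 4x² + 4x + 2
Initial interval: [-3.05, 0.28]

Iteration 1:
  c_1 = (-3.050000 + 0.280000)/2 = -1.385000
  f(c_1) = f(-1.385000) = 1.476158
  f(a) × f(c) < 0, new interval: [-3.050000, -1.385000]
Iteration 2:
  c_2 = (-3.050000 + (-1.385000))/2 = -2.217500
  f(c_2) = f(-2.217500) = 1.895098
  f(a) × f(c) < 0, new interval: [-3.050000, -2.217500]
Iteration 3:
  c_3 = (-3.050000 + (-2.217500))/2 = -2.633750
  f(c_3) = f(-2.633750) = 0.942183
  f(a) × f(c) < 0, new interval: [-3.050000, -2.633750]
Iteration 4:
  c_4 = (-3.050000 + (-2.633750))/2 = -2.841875
  f(c_4) = f(-2.841875) = -0.014189
  f(a) × f(c) ≥ 0, new interval: [-2.841875, -2.633750]
Iteration 5:
  c_5 = (-2.841875 + (-2.633750))/2 = -2.737812
  f(c_5) = f(-2.737812) = 0.509624
  f(a) × f(c) < 0, new interval: [-2.841875, -2.737812]
Iteration 6:
  c_6 = (-2.841875 + (-2.737812))/2 = -2.789844
  f(c_6) = f(-2.789844) = 0.259547
  f(a) × f(c) < 0, new interval: [-2.841875, -2.789844]
Iteration 7:
  c_7 = (-2.841875 + (-2.789844))/2 = -2.815859
  f(c_7) = f(-2.815859) = 0.125689
  f(a) × f(c) < 0, new interval: [-2.841875, -2.815859]

After 7 iteration(s), the approximation is c_7 = -2.815859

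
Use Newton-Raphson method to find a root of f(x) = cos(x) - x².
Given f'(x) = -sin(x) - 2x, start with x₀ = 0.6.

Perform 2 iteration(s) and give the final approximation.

f(x) = cos(x) - x²
f'(x) = -sin(x) - 2x
x₀ = 0.6

Newton-Raphson formula: x_{n+1} = x_n - f(x_n)/f'(x_n)

Iteration 1:
  f(0.600000) = 0.465336
  f'(0.600000) = -1.764642
  x_1 = 0.600000 - 0.465336/(-1.764642) = 0.863700
Iteration 2:
  f(0.863700) = -0.096348
  f'(0.863700) = -2.487650
  x_2 = 0.863700 - (-0.096348)/(-2.487650) = 0.824969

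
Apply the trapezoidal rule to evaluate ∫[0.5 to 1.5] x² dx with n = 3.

f(x) = x²
a = 0.5, b = 1.5, n = 3
h = (b - a)/n = 0.333333

Trapezoidal rule: (h/2)[f(x₀) + 2f(x₁) + 2f(x₂) + ... + f(xₙ)]

x_0 = 0.5000, f(x_0) = 0.250000, coefficient = 1
x_1 = 0.8333, f(x_1) = 0.694444, coefficient = 2
x_2 = 1.1667, f(x_2) = 1.361111, coefficient = 2
x_3 = 1.5000, f(x_3) = 2.250000, coefficient = 1

I ≈ (0.333333/2) × 6.611111 = 1.101852
Exact value: 1.083333
Error: 0.018519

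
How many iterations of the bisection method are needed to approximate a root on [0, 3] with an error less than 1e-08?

We need (b-a)/2^n ≤ 1e-08
(3 - 0)/2^n ≤ 1e-08
3/2^n ≤ 1e-08
2^n ≥ 300000000
n ≥ log₂(300000000) = 28.16
n ≥ 29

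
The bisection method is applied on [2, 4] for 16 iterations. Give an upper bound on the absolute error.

Bisection error bound: |error| ≤ (b-a)/2^n
|error| ≤ (4 - 2)/2^16 = 2/2^16
|error| ≤ 0.0000305176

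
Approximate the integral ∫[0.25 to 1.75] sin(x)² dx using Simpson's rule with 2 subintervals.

f(x) = sin(x)²
a = 0.25, b = 1.75, n = 2
h = (b - a)/n = 0.750000

Simpson's rule: (h/3)[f(x₀) + 4f(x₁) + 2f(x₂) + ... + f(xₙ)]

x_0 = 0.2500, f(x_0) = 0.061209, coefficient = 1
x_1 = 1.0000, f(x_1) = 0.708073, coefficient = 4
x_2 = 1.7500, f(x_2) = 0.968228, coefficient = 1

I ≈ (0.750000/3) × 3.861731 = 0.965433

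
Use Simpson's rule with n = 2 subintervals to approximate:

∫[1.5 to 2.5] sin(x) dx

f(x) = sin(x)
a = 1.5, b = 2.5, n = 2
h = (b - a)/n = 0.500000

Simpson's rule: (h/3)[f(x₀) + 4f(x₁) + 2f(x₂) + ... + f(xₙ)]

x_0 = 1.5000, f(x_0) = 0.997495, coefficient = 1
x_1 = 2.0000, f(x_1) = 0.909297, coefficient = 4
x_2 = 2.5000, f(x_2) = 0.598472, coefficient = 1

I ≈ (0.500000/3) × 5.233157 = 0.872193
Exact value: 0.871881
Error: 0.000312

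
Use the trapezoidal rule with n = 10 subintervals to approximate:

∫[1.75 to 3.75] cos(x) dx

f(x) = cos(x)
a = 1.75, b = 3.75, n = 10
h = (b - a)/n = 0.200000

Trapezoidal rule: (h/2)[f(x₀) + 2f(x₁) + 2f(x₂) + ... + f(xₙ)]

x_0 = 1.7500, f(x_0) = -0.178246, coefficient = 1
x_1 = 1.9500, f(x_1) = -0.370181, coefficient = 2
x_2 = 2.1500, f(x_2) = -0.547358, coefficient = 2
x_3 = 2.3500, f(x_3) = -0.702713, coefficient = 2
x_4 = 2.5500, f(x_4) = -0.830054, coefficient = 2
x_5 = 2.7500, f(x_5) = -0.924302, coefficient = 2
x_6 = 2.9500, f(x_6) = -0.981702, coefficient = 2
x_7 = 3.1500, f(x_7) = -0.999965, coefficient = 2
x_8 = 3.3500, f(x_8) = -0.978362, coefficient = 2
x_9 = 3.5500, f(x_9) = -0.917755, coefficient = 2
x_10 = 3.7500, f(x_10) = -0.820559, coefficient = 1

I ≈ (0.200000/2) × -15.503586 = -1.550359
Exact value: -1.555547
Error: 0.005189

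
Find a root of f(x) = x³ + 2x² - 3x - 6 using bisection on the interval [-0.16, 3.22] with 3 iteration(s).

f(x) = x³ + 2x² - 3x - 6
Initial interval: [-0.16, 3.22]

Iteration 1:
  c_1 = (-0.160000 + 3.220000)/2 = 1.530000
  f(c_1) = f(1.530000) = -2.326623
  f(a) × f(c) ≥ 0, new interval: [1.530000, 3.220000]
Iteration 2:
  c_2 = (1.530000 + 3.220000)/2 = 2.375000
  f(c_2) = f(2.375000) = 11.552734
  f(a) × f(c) < 0, new interval: [1.530000, 2.375000]
Iteration 3:
  c_3 = (1.530000 + 2.375000)/2 = 1.952500
  f(c_3) = f(1.952500) = 3.210443
  f(a) × f(c) < 0, new interval: [1.530000, 1.952500]

After 3 iteration(s), the approximation is c_3 = 1.952500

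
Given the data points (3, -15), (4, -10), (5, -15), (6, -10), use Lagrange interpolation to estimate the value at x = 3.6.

Lagrange interpolation formula:
P(x) = Σ yᵢ × Lᵢ(x)
where Lᵢ(x) = Π_{j≠i} (x - xⱼ)/(xᵢ - xⱼ)

L_0(3.6) = (3.6 - 4)/(3 - 4) × (3.6 - 5)/(3 - 5) × (3.6 - 6)/(3 - 6) = 0.224000
L_1(3.6) = (3.6 - 3)/(4 - 3) × (3.6 - 5)/(4 - 5) × (3.6 - 6)/(4 - 6) = 1.008000
L_2(3.6) = (3.6 - 3)/(5 - 3) × (3.6 - 4)/(5 - 4) × (3.6 - 6)/(5 - 6) = -0.288000
L_3(3.6) = (3.6 - 3)/(6 - 3) × (3.6 - 4)/(6 - 4) × (3.6 - 5)/(6 - 5) = 0.056000

P(3.6) = (-15)×L_0(3.6) + (-10)×L_1(3.6) + (-15)×L_2(3.6) + (-10)×L_3(3.6)
P(3.6) = -9.680000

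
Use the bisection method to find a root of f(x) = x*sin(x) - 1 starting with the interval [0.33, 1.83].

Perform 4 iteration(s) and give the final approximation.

f(x) = x*sin(x) - 1
Initial interval: [0.33, 1.83]

Iteration 1:
  c_1 = (0.330000 + 1.830000)/2 = 1.080000
  f(c_1) = f(1.080000) = -0.047486
  f(a) × f(c) ≥ 0, new interval: [1.080000, 1.830000]
Iteration 2:
  c_2 = (1.080000 + 1.830000)/2 = 1.455000
  f(c_2) = f(1.455000) = 0.445256
  f(a) × f(c) < 0, new interval: [1.080000, 1.455000]
Iteration 3:
  c_3 = (1.080000 + 1.455000)/2 = 1.267500
  f(c_3) = f(1.267500) = 0.209648
  f(a) × f(c) < 0, new interval: [1.080000, 1.267500]
Iteration 4:
  c_4 = (1.080000 + 1.267500)/2 = 1.173750
  f(c_4) = f(1.173750) = 0.082441
  f(a) × f(c) < 0, new interval: [1.080000, 1.173750]

After 4 iteration(s), the approximation is c_4 = 1.173750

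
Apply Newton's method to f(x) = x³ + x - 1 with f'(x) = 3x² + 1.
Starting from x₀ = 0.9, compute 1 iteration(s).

f(x) = x³ + x - 1
f'(x) = 3x² + 1
x₀ = 0.9

Newton-Raphson formula: x_{n+1} = x_n - f(x_n)/f'(x_n)

Iteration 1:
  f(0.900000) = 0.629000
  f'(0.900000) = 3.430000
  x_1 = 0.900000 - 0.629000/3.430000 = 0.716618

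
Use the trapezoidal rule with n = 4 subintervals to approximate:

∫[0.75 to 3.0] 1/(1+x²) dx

f(x) = 1/(1+x²)
a = 0.75, b = 3.0, n = 4
h = (b - a)/n = 0.562500

Trapezoidal rule: (h/2)[f(x₀) + 2f(x₁) + 2f(x₂) + ... + f(xₙ)]

x_0 = 0.7500, f(x_0) = 0.640000, coefficient = 1
x_1 = 1.3125, f(x_1) = 0.367288, coefficient = 2
x_2 = 1.8750, f(x_2) = 0.221453, coefficient = 2
x_3 = 2.4375, f(x_3) = 0.144063, coefficient = 2
x_4 = 3.0000, f(x_4) = 0.100000, coefficient = 1

I ≈ (0.562500/2) × 2.205609 = 0.620328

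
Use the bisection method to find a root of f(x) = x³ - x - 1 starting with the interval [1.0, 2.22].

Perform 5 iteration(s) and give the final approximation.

f(x) = x³ - x - 1
Initial interval: [1.0, 2.22]

Iteration 1:
  c_1 = (1.000000 + 2.220000)/2 = 1.610000
  f(c_1) = f(1.610000) = 1.563281
  f(a) × f(c) < 0, new interval: [1.000000, 1.610000]
Iteration 2:
  c_2 = (1.000000 + 1.610000)/2 = 1.305000
  f(c_2) = f(1.305000) = -0.082552
  f(a) × f(c) ≥ 0, new interval: [1.305000, 1.610000]
Iteration 3:
  c_3 = (1.305000 + 1.610000)/2 = 1.457500
  f(c_3) = f(1.457500) = 0.638676
  f(a) × f(c) < 0, new interval: [1.305000, 1.457500]
Iteration 4:
  c_4 = (1.305000 + 1.457500)/2 = 1.381250
  f(c_4) = f(1.381250) = 0.253970
  f(a) × f(c) < 0, new interval: [1.305000, 1.381250]
Iteration 5:
  c_5 = (1.305000 + 1.381250)/2 = 1.343125
  f(c_5) = f(1.343125) = 0.079852
  f(a) × f(c) < 0, new interval: [1.305000, 1.343125]

After 5 iteration(s), the approximation is c_5 = 1.343125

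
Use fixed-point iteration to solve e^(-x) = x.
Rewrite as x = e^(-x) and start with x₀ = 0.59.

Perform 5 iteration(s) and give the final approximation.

Equation: e^(-x) = x
Fixed-point form: x = e^(-x)
x₀ = 0.59

x_1 = g(0.590000) = 0.554327
x_2 = g(0.554327) = 0.574459
x_3 = g(0.574459) = 0.563010
x_4 = g(0.563010) = 0.569493
x_5 = g(0.569493) = 0.565812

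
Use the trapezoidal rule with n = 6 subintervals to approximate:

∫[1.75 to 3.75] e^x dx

f(x) = e^x
a = 1.75, b = 3.75, n = 6
h = (b - a)/n = 0.333333

Trapezoidal rule: (h/2)[f(x₀) + 2f(x₁) + 2f(x₂) + ... + f(xₙ)]

x_0 = 1.7500, f(x_0) = 5.754603, coefficient = 1
x_1 = 2.0833, f(x_1) = 8.031195, coefficient = 2
x_2 = 2.4167, f(x_2) = 11.208436, coefficient = 2
x_3 = 2.7500, f(x_3) = 15.642632, coefficient = 2
x_4 = 3.0833, f(x_4) = 21.831051, coefficient = 2
x_5 = 3.4167, f(x_5) = 30.467687, coefficient = 2
x_6 = 3.7500, f(x_6) = 42.521082, coefficient = 1

I ≈ (0.333333/2) × 222.637686 = 37.106281
Exact value: 36.766479
Error: 0.339802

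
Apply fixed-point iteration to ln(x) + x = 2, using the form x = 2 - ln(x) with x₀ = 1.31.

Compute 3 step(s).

Equation: ln(x) + x = 2
Fixed-point form: x = 2 - ln(x)
x₀ = 1.31

x_1 = g(1.310000) = 1.729973
x_2 = g(1.729973) = 1.451894
x_3 = g(1.451894) = 1.627131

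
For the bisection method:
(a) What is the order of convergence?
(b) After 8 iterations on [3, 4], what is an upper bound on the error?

(a) Bisection has linear (order 1) convergence; the error is halved each step.

(b) Error bound = (b-a)/2^n = (4 - 3)/2^{8}
    = 1/2^{8}

(a) 1 (linear); (b) error ≤ 3.91e-03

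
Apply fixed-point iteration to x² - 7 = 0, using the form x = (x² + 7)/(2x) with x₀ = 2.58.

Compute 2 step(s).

Equation: x² - 7 = 0
Fixed-point form: x = (x² + 7)/(2x)
x₀ = 2.58

x_1 = g(2.580000) = 2.646589
x_2 = g(2.646589) = 2.645751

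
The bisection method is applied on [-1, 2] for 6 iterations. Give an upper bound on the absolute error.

Bisection error bound: |error| ≤ (b-a)/2^n
|error| ≤ (2 - (-1))/2^6 = 3/2^6
|error| ≤ 0.0468750000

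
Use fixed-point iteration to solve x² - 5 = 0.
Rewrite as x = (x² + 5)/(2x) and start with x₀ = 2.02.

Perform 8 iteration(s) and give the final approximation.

Equation: x² - 5 = 0
Fixed-point form: x = (x² + 5)/(2x)
x₀ = 2.02

x_1 = g(2.020000) = 2.247624
x_2 = g(2.247624) = 2.236098
x_3 = g(2.236098) = 2.236068
x_4 = g(2.236068) = 2.236068
x_5 = g(2.236068) = 2.236068
x_6 = g(2.236068) = 2.236068
x_7 = g(2.236068) = 2.236068
x_8 = g(2.236068) = 2.236068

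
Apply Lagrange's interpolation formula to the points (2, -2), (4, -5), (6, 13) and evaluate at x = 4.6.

Lagrange interpolation formula:
P(x) = Σ yᵢ × Lᵢ(x)
where Lᵢ(x) = Π_{j≠i} (x - xⱼ)/(xᵢ - xⱼ)

L_0(4.6) = (4.6 - 4)/(2 - 4) × (4.6 - 6)/(2 - 6) = -0.105000
L_1(4.6) = (4.6 - 2)/(4 - 2) × (4.6 - 6)/(4 - 6) = 0.910000
L_2(4.6) = (4.6 - 2)/(6 - 2) × (4.6 - 4)/(6 - 4) = 0.195000

P(4.6) = (-2)×L_0(4.6) + (-5)×L_1(4.6) + 13×L_2(4.6)
P(4.6) = -1.805000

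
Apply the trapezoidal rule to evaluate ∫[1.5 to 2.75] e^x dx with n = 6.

f(x) = e^x
a = 1.5, b = 2.75, n = 6
h = (b - a)/n = 0.208333

Trapezoidal rule: (h/2)[f(x₀) + 2f(x₁) + 2f(x₂) + ... + f(xₙ)]

x_0 = 1.5000, f(x_0) = 4.481689, coefficient = 1
x_1 = 1.7083, f(x_1) = 5.519754, coefficient = 2
x_2 = 1.9167, f(x_2) = 6.798260, coefficient = 2
x_3 = 2.1250, f(x_3) = 8.372897, coefficient = 2
x_4 = 2.3333, f(x_4) = 10.312259, coefficient = 2
x_5 = 2.5417, f(x_5) = 12.700821, coefficient = 2
x_6 = 2.7500, f(x_6) = 15.642632, coefficient = 1

I ≈ (0.208333/2) × 107.532304 = 11.201282
Exact value: 11.160943
Error: 0.040339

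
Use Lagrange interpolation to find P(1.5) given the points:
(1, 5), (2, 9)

Lagrange interpolation formula:
P(x) = Σ yᵢ × Lᵢ(x)
where Lᵢ(x) = Π_{j≠i} (x - xⱼ)/(xᵢ - xⱼ)

L_0(1.5) = (1.5 - 2)/(1 - 2) = 0.500000
L_1(1.5) = (1.5 - 1)/(2 - 1) = 0.500000

P(1.5) = 5×L_0(1.5) + 9×L_1(1.5)
P(1.5) = 7.000000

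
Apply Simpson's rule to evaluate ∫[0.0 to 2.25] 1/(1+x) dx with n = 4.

f(x) = 1/(1+x)
a = 0.0, b = 2.25, n = 4
h = (b - a)/n = 0.562500

Simpson's rule: (h/3)[f(x₀) + 4f(x₁) + 2f(x₂) + ... + f(xₙ)]

x_0 = 0.0000, f(x_0) = 1.000000, coefficient = 1
x_1 = 0.5625, f(x_1) = 0.640000, coefficient = 4
x_2 = 1.1250, f(x_2) = 0.470588, coefficient = 2
x_3 = 1.6875, f(x_3) = 0.372093, coefficient = 4
x_4 = 2.2500, f(x_4) = 0.307692, coefficient = 1

I ≈ (0.562500/3) × 6.297241 = 1.180733
Exact value: 1.178655
Error: 0.002078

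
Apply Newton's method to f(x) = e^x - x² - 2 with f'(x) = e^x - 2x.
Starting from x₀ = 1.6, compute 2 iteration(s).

f(x) = e^x - x² - 2
f'(x) = e^x - 2x
x₀ = 1.6

Newton-Raphson formula: x_{n+1} = x_n - f(x_n)/f'(x_n)

Iteration 1:
  f(1.600000) = 0.393032
  f'(1.600000) = 1.753032
  x_1 = 1.600000 - 0.393032/1.753032 = 1.375799
Iteration 2:
  f(1.375799) = 0.065415
  f'(1.375799) = 1.206639
  x_2 = 1.375799 - 0.065415/1.206639 = 1.321586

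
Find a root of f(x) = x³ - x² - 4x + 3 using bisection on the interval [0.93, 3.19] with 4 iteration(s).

f(x) = x³ - x² - 4x + 3
Initial interval: [0.93, 3.19]

Iteration 1:
  c_1 = (0.930000 + 3.190000)/2 = 2.060000
  f(c_1) = f(2.060000) = -0.741784
  f(a) × f(c) ≥ 0, new interval: [2.060000, 3.190000]
Iteration 2:
  c_2 = (2.060000 + 3.190000)/2 = 2.625000
  f(c_2) = f(2.625000) = 3.697266
  f(a) × f(c) < 0, new interval: [2.060000, 2.625000]
Iteration 3:
  c_3 = (2.060000 + 2.625000)/2 = 2.342500
  f(c_3) = f(2.342500) = 0.996709
  f(a) × f(c) < 0, new interval: [2.060000, 2.342500]
Iteration 4:
  c_4 = (2.060000 + 2.342500)/2 = 2.201250
  f(c_4) = f(2.201250) = 0.015659
  f(a) × f(c) < 0, new interval: [2.060000, 2.201250]

After 4 iteration(s), the approximation is c_4 = 2.201250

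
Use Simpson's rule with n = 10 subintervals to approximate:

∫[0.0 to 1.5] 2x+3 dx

f(x) = 2x+3
a = 0.0, b = 1.5, n = 10
h = (b - a)/n = 0.150000

Simpson's rule: (h/3)[f(x₀) + 4f(x₁) + 2f(x₂) + ... + f(xₙ)]

x_0 = 0.0000, f(x_0) = 3.000000, coefficient = 1
x_1 = 0.1500, f(x_1) = 3.300000, coefficient = 4
x_2 = 0.3000, f(x_2) = 3.600000, coefficient = 2
x_3 = 0.4500, f(x_3) = 3.900000, coefficient = 4
x_4 = 0.6000, f(x_4) = 4.200000, coefficient = 2
x_5 = 0.7500, f(x_5) = 4.500000, coefficient = 4
x_6 = 0.9000, f(x_6) = 4.800000, coefficient = 2
x_7 = 1.0500, f(x_7) = 5.100000, coefficient = 4
x_8 = 1.2000, f(x_8) = 5.400000, coefficient = 2
x_9 = 1.3500, f(x_9) = 5.700000, coefficient = 4
x_10 = 1.5000, f(x_10) = 6.000000, coefficient = 1

I ≈ (0.150000/3) × 135.000000 = 6.750000
Exact value: 6.750000
Error: 0.000000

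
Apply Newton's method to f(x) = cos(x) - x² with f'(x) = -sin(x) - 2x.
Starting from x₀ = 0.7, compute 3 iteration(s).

f(x) = cos(x) - x²
f'(x) = -sin(x) - 2x
x₀ = 0.7

Newton-Raphson formula: x_{n+1} = x_n - f(x_n)/f'(x_n)

Iteration 1:
  f(0.700000) = 0.274842
  f'(0.700000) = -2.044218
  x_1 = 0.700000 - 0.274842/(-2.044218) = 0.834449
Iteration 2:
  f(0.834449) = -0.024718
  f'(0.834449) = -2.409823
  x_2 = 0.834449 - (-0.024718)/(-2.409823) = 0.824191
Iteration 3:
  f(0.824191) = -0.000141
  f'(0.824191) = -2.382382
  x_3 = 0.824191 - (-0.000141)/(-2.382382) = 0.824132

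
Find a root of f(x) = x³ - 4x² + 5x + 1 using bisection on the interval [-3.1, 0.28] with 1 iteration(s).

f(x) = x³ - 4x² + 5x + 1
Initial interval: [-3.1, 0.28]

Iteration 1:
  c_1 = (-3.100000 + 0.280000)/2 = -1.410000
  f(c_1) = f(-1.410000) = -16.805621
  f(a) × f(c) ≥ 0, new interval: [-1.410000, 0.280000]

After 1 iteration(s), the approximation is c_1 = -1.410000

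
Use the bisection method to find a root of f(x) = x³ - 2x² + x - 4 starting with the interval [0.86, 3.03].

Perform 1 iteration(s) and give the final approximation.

f(x) = x³ - 2x² + x - 4
Initial interval: [0.86, 3.03]

Iteration 1:
  c_1 = (0.860000 + 3.030000)/2 = 1.945000
  f(c_1) = f(1.945000) = -2.263066
  f(a) × f(c) ≥ 0, new interval: [1.945000, 3.030000]

After 1 iteration(s), the approximation is c_1 = 1.945000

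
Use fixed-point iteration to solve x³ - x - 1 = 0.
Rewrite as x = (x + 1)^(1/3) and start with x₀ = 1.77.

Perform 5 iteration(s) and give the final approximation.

Equation: x³ - x - 1 = 0
Fixed-point form: x = (x + 1)^(1/3)
x₀ = 1.77

x_1 = g(1.770000) = 1.404408
x_2 = g(1.404408) = 1.339685
x_3 = g(1.339685) = 1.327555
x_4 = g(1.327555) = 1.325257
x_5 = g(1.325257) = 1.324820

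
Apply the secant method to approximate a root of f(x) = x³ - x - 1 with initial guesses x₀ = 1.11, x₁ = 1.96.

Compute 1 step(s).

f(x) = x³ - x - 1
x₀ = 1.11, x₁ = 1.96

Secant formula: x_{n+1} = x_n - f(x_n)(x_n - x_{n-1})/(f(x_n) - f(x_{n-1}))

Iteration 1:
  f(1.110000) = -0.742369
  f(1.960000) = 4.569536
  x_2 = 1.960000 - 4.569536×(1.960000 - 1.110000)/(4.569536 - (-0.742369))
       = 1.228792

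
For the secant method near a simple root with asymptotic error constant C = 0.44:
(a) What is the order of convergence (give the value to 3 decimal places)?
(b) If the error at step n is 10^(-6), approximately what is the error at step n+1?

(a) Secant method has superlinear convergence with order φ = (1+√5)/2 ≈ 1.618.
    This means |e_{n+1}| ≈ C|e_n|^1.618.

(b) With |e_n| = 10^(-6) and C = 0.44:
    |e_{n+1}| ≈ 0.44 × (10^(-6))^1.618 = 0.44 × 10^(-9.71)

(a) ≈ 1.618 (golden ratio); (b) |e_{n+1}| ≈ 8.615e-11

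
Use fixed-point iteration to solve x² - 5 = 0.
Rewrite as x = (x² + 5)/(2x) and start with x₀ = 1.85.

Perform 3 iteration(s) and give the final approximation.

Equation: x² - 5 = 0
Fixed-point form: x = (x² + 5)/(2x)
x₀ = 1.85

x_1 = g(1.850000) = 2.276351
x_2 = g(2.276351) = 2.236424
x_3 = g(2.236424) = 2.236068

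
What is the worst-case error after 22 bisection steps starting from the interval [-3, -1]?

Bisection error bound: |error| ≤ (b-a)/2^n
|error| ≤ (-1 - (-3))/2^22 = 2/2^22
|error| ≤ 0.0000004768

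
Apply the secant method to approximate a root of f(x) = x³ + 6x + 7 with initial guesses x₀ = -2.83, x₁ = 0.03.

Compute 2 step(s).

f(x) = x³ + 6x + 7
x₀ = -2.83, x₁ = 0.03

Secant formula: x_{n+1} = x_n - f(x_n)(x_n - x_{n-1})/(f(x_n) - f(x_{n-1}))

Iteration 1:
  f(-2.830000) = -32.645187
  f(0.030000) = 7.180027
  x_2 = 0.030000 - 7.180027×(0.030000 - (-2.830000))/(7.180027 - (-32.645187))
       = -0.485625
Iteration 2:
  f(0.030000) = 7.180027
  f(-0.485625) = 3.971724
  x_3 = -0.485625 - 3.971724×(-0.485625 - 0.030000)/(3.971724 - 7.180027)
       = -1.123944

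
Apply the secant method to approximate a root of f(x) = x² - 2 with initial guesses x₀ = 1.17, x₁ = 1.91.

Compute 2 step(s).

f(x) = x² - 2
x₀ = 1.17, x₁ = 1.91

Secant formula: x_{n+1} = x_n - f(x_n)(x_n - x_{n-1})/(f(x_n) - f(x_{n-1}))

Iteration 1:
  f(1.170000) = -0.631100
  f(1.910000) = 1.648100
  x_2 = 1.910000 - 1.648100×(1.910000 - 1.170000)/(1.648100 - (-0.631100))
       = 1.374903
Iteration 2:
  f(1.910000) = 1.648100
  f(1.374903) = -0.109643
  x_3 = 1.374903 - (-0.109643)×(1.374903 - 1.910000)/(-0.109643 - 1.648100)
       = 1.408280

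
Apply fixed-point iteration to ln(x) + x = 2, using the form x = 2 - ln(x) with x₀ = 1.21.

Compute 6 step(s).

Equation: ln(x) + x = 2
Fixed-point form: x = 2 - ln(x)
x₀ = 1.21

x_1 = g(1.210000) = 1.809380
x_2 = g(1.809380) = 1.407016
x_3 = g(1.407016) = 1.658529
x_4 = g(1.658529) = 1.494069
x_5 = g(1.494069) = 1.598497
x_6 = g(1.598497) = 1.530936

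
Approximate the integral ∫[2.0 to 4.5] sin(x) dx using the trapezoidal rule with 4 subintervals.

f(x) = sin(x)
a = 2.0, b = 4.5, n = 4
h = (b - a)/n = 0.625000

Trapezoidal rule: (h/2)[f(x₀) + 2f(x₁) + 2f(x₂) + ... + f(xₙ)]

x_0 = 2.0000, f(x_0) = 0.909297, coefficient = 1
x_1 = 2.6250, f(x_1) = 0.493920, coefficient = 2
x_2 = 3.2500, f(x_2) = -0.108195, coefficient = 2
x_3 = 3.8750, f(x_3) = -0.669405, coefficient = 2
x_4 = 4.5000, f(x_4) = -0.977530, coefficient = 1

I ≈ (0.625000/2) × -0.635592 = -0.198623
Exact value: -0.205351
Error: 0.006729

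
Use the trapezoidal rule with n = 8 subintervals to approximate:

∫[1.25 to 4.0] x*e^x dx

f(x) = x*e^x
a = 1.25, b = 4.0, n = 8
h = (b - a)/n = 0.343750

Trapezoidal rule: (h/2)[f(x₀) + 2f(x₁) + 2f(x₂) + ... + f(xₙ)]

x_0 = 1.2500, f(x_0) = 4.362929, coefficient = 1
x_1 = 1.5938, f(x_1) = 7.844712, coefficient = 2
x_2 = 1.9375, f(x_2) = 13.448916, coefficient = 2
x_3 = 2.2812, f(x_3) = 22.330948, coefficient = 2
x_4 = 2.6250, f(x_4) = 36.237007, coefficient = 2
x_5 = 2.9688, f(x_5) = 57.794348, coefficient = 2
x_6 = 3.3125, f(x_6) = 90.940295, coefficient = 2
x_7 = 3.6562, f(x_7) = 141.554957, coefficient = 2
x_8 = 4.0000, f(x_8) = 218.392600, coefficient = 1

I ≈ (0.343750/2) × 963.057897 = 165.525576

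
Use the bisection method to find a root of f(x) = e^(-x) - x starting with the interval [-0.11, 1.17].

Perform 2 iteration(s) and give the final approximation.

f(x) = e^(-x) - x
Initial interval: [-0.11, 1.17]

Iteration 1:
  c_1 = (-0.110000 + 1.170000)/2 = 0.530000
  f(c_1) = f(0.530000) = 0.058605
  f(a) × f(c) ≥ 0, new interval: [0.530000, 1.170000]
Iteration 2:
  c_2 = (0.530000 + 1.170000)/2 = 0.850000
  f(c_2) = f(0.850000) = -0.422585
  f(a) × f(c) < 0, new interval: [0.530000, 0.850000]

After 2 iteration(s), the approximation is c_2 = 0.850000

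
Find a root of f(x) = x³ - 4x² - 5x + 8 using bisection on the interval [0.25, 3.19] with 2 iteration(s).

f(x) = x³ - 4x² - 5x + 8
Initial interval: [0.25, 3.19]

Iteration 1:
  c_1 = (0.250000 + 3.190000)/2 = 1.720000
  f(c_1) = f(1.720000) = -7.345152
  f(a) × f(c) < 0, new interval: [0.250000, 1.720000]
Iteration 2:
  c_2 = (0.250000 + 1.720000)/2 = 0.985000
  f(c_2) = f(0.985000) = 0.149772
  f(a) × f(c) ≥ 0, new interval: [0.985000, 1.720000]

After 2 iteration(s), the approximation is c_2 = 0.985000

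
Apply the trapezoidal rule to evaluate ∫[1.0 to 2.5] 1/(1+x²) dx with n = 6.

f(x) = 1/(1+x²)
a = 1.0, b = 2.5, n = 6
h = (b - a)/n = 0.250000

Trapezoidal rule: (h/2)[f(x₀) + 2f(x₁) + 2f(x₂) + ... + f(xₙ)]

x_0 = 1.0000, f(x_0) = 0.500000, coefficient = 1
x_1 = 1.2500, f(x_1) = 0.390244, coefficient = 2
x_2 = 1.5000, f(x_2) = 0.307692, coefficient = 2
x_3 = 1.7500, f(x_3) = 0.246154, coefficient = 2
x_4 = 2.0000, f(x_4) = 0.200000, coefficient = 2
x_5 = 2.2500, f(x_5) = 0.164948, coefficient = 2
x_6 = 2.5000, f(x_6) = 0.137931, coefficient = 1

I ≈ (0.250000/2) × 3.256008 = 0.407001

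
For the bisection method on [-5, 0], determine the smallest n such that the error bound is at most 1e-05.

We need (b-a)/2^n ≤ 1e-05
(0 - (-5))/2^n ≤ 1e-05
5/2^n ≤ 1e-05
2^n ≥ 500000
n ≥ log₂(500000) = 18.93
n ≥ 19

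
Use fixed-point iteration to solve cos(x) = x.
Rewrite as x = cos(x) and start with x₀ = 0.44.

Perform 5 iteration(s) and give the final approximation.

Equation: cos(x) = x
Fixed-point form: x = cos(x)
x₀ = 0.44

x_1 = g(0.440000) = 0.904752
x_2 = g(0.904752) = 0.617881
x_3 = g(0.617881) = 0.815108
x_4 = g(0.815108) = 0.685790
x_5 = g(0.685790) = 0.773919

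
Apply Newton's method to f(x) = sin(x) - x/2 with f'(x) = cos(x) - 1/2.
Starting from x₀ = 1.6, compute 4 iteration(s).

f(x) = sin(x) - x/2
f'(x) = cos(x) - 1/2
x₀ = 1.6

Newton-Raphson formula: x_{n+1} = x_n - f(x_n)/f'(x_n)

Iteration 1:
  f(1.600000) = 0.199574
  f'(1.600000) = -0.529200
  x_1 = 1.600000 - 0.199574/(-0.529200) = 1.977124
Iteration 2:
  f(1.977124) = -0.069983
  f'(1.977124) = -0.895238
  x_2 = 1.977124 - (-0.069983)/(-0.895238) = 1.898951
Iteration 3:
  f(1.898951) = -0.002837
  f'(1.898951) = -0.822297
  x_3 = 1.898951 - (-0.002837)/(-0.822297) = 1.895501
Iteration 4:
  f(1.895501) = -0.000006
  f'(1.895501) = -0.819029
  x_4 = 1.895501 - (-0.000006)/(-0.819029) = 1.895494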